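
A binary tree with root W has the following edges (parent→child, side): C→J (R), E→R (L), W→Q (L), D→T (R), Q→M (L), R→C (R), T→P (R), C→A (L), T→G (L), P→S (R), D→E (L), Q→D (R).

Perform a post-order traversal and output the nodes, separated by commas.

M, A, J, C, R, E, G, S, P, T, D, Q, W

Post-order visits the left subtree, then the right subtree, then the node.
At W: go left to Q.
  At Q: go left to M.
    M is a leaf — visit M.
  At Q: go right to D.
    At D: go left to E.
      At E: go left to R.
        At R: no left child.
        At R: go right to C.
          At C: go left to A.
            A is a leaf — visit A.
          At C: go right to J.
            J is a leaf — visit J.
          Visit C.
        Visit R.
      At E: no right child.
      Visit E.
    At D: go right to T.
      At T: go left to G.
        G is a leaf — visit G.
      At T: go right to P.
        At P: no left child.
        At P: go right to S.
          S is a leaf — visit S.
        Visit P.
      Visit T.
    Visit D.
  Visit Q.
At W: no right child.
Visit W.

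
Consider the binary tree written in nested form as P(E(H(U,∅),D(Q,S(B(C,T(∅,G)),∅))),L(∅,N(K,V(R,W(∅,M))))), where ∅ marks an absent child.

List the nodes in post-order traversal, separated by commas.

Post-order visits the left subtree, then the right subtree, then the node.
At P: go left to E.
  At E: go left to H.
    At H: go left to U.
      U is a leaf — visit U.
    At H: no right child.
    Visit H.
  At E: go right to D.
    At D: go left to Q.
      Q is a leaf — visit Q.
    At D: go right to S.
      At S: go left to B.
        At B: go left to C.
          C is a leaf — visit C.
        At B: go right to T.
          At T: no left child.
          At T: go right to G.
            G is a leaf — visit G.
          Visit T.
        Visit B.
      At S: no right child.
      Visit S.
    Visit D.
  Visit E.
At P: go right to L.
  At L: no left child.
  At L: go right to N.
    At N: go left to K.
      K is a leaf — visit K.
    At N: go right to V.
      At V: go left to R.
        R is a leaf — visit R.
      At V: go right to W.
        At W: no left child.
        At W: go right to M.
          M is a leaf — visit M.
        Visit W.
      Visit V.
    Visit N.
  Visit L.
Visit P.

U, H, Q, C, G, T, B, S, D, E, K, R, M, W, V, N, L, P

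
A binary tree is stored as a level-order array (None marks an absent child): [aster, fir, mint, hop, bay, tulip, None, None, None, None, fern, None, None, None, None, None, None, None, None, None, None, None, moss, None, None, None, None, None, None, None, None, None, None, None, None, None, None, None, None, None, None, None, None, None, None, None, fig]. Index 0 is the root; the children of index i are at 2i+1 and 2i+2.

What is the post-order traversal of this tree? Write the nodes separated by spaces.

hop fig moss fern bay fir tulip mint aster

Post-order visits the left subtree, then the right subtree, then the node.
At aster: go left to fir.
  At fir: go left to hop.
    hop is a leaf — visit hop.
  At fir: go right to bay.
    At bay: no left child.
    At bay: go right to fern.
      At fern: no left child.
      At fern: go right to moss.
        At moss: no left child.
        At moss: go right to fig.
          fig is a leaf — visit fig.
        Visit moss.
      Visit fern.
    Visit bay.
  Visit fir.
At aster: go right to mint.
  At mint: go left to tulip.
    tulip is a leaf — visit tulip.
  At mint: no right child.
  Visit mint.
Visit aster.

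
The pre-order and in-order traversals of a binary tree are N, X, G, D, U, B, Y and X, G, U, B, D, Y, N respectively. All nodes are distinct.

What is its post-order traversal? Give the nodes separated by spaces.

The first element of pre-order is the root; it splits in-order into left and right subtrees.
Root N: left subtree has 6 nodes {X, G, U, B, D, Y}, right has 0 { }.
  Root X: left subtree has 0 nodes { }, right has 5 {G, U, B, D, Y}.
    Root G: left subtree has 0 nodes { }, right has 4 {U, B, D, Y}.
      Root D: left subtree has 2 nodes {U, B}, right has 1 {Y}.
        Root U: left subtree has 0 nodes { }, right has 1 {B}.

B U Y D G X N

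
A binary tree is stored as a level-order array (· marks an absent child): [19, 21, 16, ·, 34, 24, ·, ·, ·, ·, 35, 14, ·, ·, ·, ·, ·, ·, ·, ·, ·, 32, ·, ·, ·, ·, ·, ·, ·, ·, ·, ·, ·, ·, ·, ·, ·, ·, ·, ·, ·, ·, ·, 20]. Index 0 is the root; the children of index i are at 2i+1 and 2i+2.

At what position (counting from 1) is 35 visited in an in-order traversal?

5

In-order visits the left subtree, then the node, then the right subtree.
At 19: go left to 21.
  At 21: no left child.
  Visit 21.
  At 21: go right to 34.
    At 34: no left child.
    Visit 34.
    At 34: go right to 35.
      At 35: go left to 32.
        At 32: go left to 20.
          20 is a leaf — visit 20.
        Visit 32.
        At 32: no right child.
      Visit 35.
      At 35: no right child.
Visit 19.
At 19: go right to 16.
  At 16: go left to 24.
    At 24: go left to 14.
      14 is a leaf — visit 14.
    Visit 24.
    At 24: no right child.
  Visit 16.
  At 16: no right child.
Full in-order sequence: 21, 34, 20, 32, 35, 19, 14, 24, 16.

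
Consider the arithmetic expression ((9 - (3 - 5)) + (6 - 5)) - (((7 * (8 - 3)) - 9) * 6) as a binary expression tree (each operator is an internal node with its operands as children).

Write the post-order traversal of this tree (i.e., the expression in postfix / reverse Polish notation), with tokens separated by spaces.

9 3 5 - - 6 5 - + 7 8 3 - * 9 - 6 * -

Post-order on an expression tree gives postfix notation: for each operator, emit left operand, right operand, then the operator.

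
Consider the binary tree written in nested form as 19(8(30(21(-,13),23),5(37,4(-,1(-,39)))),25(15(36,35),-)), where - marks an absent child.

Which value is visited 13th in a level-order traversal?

13

Level-order visits nodes level by level from the root, left to right within each level.
Level 0: 19
Level 1: 8, 25
Level 2: 30, 5, 15
Level 3: 21, 23, 37, 4, 36, 35
Level 4: 13, 1
Level 5: 39
Full level-order sequence: 19, 8, 25, 30, 5, 15, 21, 23, 37, 4, 36, 35, 13, 1, 39.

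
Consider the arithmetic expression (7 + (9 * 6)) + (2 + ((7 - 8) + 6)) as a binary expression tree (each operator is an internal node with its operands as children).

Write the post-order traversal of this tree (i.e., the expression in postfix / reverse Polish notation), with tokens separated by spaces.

Post-order on an expression tree gives postfix notation: for each operator, emit left operand, right operand, then the operator.

7 9 6 * + 2 7 8 - 6 + + +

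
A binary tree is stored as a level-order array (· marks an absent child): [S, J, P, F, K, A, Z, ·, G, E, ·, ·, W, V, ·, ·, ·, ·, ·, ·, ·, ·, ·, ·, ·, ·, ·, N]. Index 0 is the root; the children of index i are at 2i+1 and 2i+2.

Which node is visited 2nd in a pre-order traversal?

J

Pre-order visits the node, then its left subtree, then its right subtree.
Visit S.
At S: go left to J.
  Visit J.
  At J: go left to F.
    Visit F.
    At F: no left child.
    At F: go right to G.
      G is a leaf — visit G.
  At J: go right to K.
    Visit K.
    At K: go left to E.
      E is a leaf — visit E.
    At K: no right child.
At S: go right to P.
  Visit P.
  At P: go left to A.
    Visit A.
    At A: no left child.
    At A: go right to W.
      W is a leaf — visit W.
  At P: go right to Z.
    Visit Z.
    At Z: go left to V.
      Visit V.
      At V: go left to N.
        N is a leaf — visit N.
      At V: no right child.
    At Z: no right child.
Full pre-order sequence: S, J, F, G, K, E, P, A, W, Z, V, N.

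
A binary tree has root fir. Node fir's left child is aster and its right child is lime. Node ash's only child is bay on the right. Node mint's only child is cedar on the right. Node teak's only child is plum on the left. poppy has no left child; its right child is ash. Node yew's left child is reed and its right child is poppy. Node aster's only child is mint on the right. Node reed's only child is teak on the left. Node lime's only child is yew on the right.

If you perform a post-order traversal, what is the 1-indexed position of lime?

Post-order visits the left subtree, then the right subtree, then the node.
At fir: go left to aster.
  At aster: no left child.
  At aster: go right to mint.
    At mint: no left child.
    At mint: go right to cedar.
      cedar is a leaf — visit cedar.
    Visit mint.
  Visit aster.
At fir: go right to lime.
  At lime: no left child.
  At lime: go right to yew.
    At yew: go left to reed.
      At reed: go left to teak.
        At teak: go left to plum.
          plum is a leaf — visit plum.
        At teak: no right child.
        Visit teak.
      At reed: no right child.
      Visit reed.
    At yew: go right to poppy.
      At poppy: no left child.
      At poppy: go right to ash.
        At ash: no left child.
        At ash: go right to bay.
          bay is a leaf — visit bay.
        Visit ash.
      Visit poppy.
    Visit yew.
  Visit lime.
Visit fir.
Full post-order sequence: cedar, mint, aster, plum, teak, reed, bay, ash, poppy, yew, lime, fir.

11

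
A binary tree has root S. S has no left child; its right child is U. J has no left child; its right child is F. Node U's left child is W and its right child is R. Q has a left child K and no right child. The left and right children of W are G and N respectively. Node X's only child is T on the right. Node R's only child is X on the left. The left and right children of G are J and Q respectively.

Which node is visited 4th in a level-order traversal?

R

Level-order visits nodes level by level from the root, left to right within each level.
Level 0: S
Level 1: U
Level 2: W, R
Level 3: G, N, X
Level 4: J, Q, T
Level 5: F, K
Full level-order sequence: S, U, W, R, G, N, X, J, Q, T, F, K.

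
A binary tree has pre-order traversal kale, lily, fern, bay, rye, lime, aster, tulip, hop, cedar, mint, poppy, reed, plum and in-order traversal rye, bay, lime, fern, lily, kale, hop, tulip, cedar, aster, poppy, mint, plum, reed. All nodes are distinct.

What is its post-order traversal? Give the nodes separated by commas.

The first element of pre-order is the root; it splits in-order into left and right subtrees.
Root kale: left subtree has 5 nodes {rye, bay, lime, fern, lily}, right has 8 {hop, tulip, cedar, aster, poppy, mint, plum, reed}.
  Root lily: left subtree has 4 nodes {rye, bay, lime, fern}, right has 0 { }.
    Root fern: left subtree has 3 nodes {rye, bay, lime}, right has 0 { }.
      Root bay: left subtree has 1 node {rye}, right has 1 {lime}.
  Root aster: left subtree has 3 nodes {hop, tulip, cedar}, right has 4 {poppy, mint, plum, reed}.
    Root tulip: left subtree has 1 node {hop}, right has 1 {cedar}.
    Root mint: left subtree has 1 node {poppy}, right has 2 {plum, reed}.
      Root reed: left subtree has 1 node {plum}, right has 0 { }.

rye, lime, bay, fern, lily, hop, cedar, tulip, poppy, plum, reed, mint, aster, kale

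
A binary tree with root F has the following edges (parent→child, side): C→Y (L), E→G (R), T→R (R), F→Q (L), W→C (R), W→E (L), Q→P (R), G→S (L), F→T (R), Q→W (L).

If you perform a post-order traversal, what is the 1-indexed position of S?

Post-order visits the left subtree, then the right subtree, then the node.
At F: go left to Q.
  At Q: go left to W.
    At W: go left to E.
      At E: no left child.
      At E: go right to G.
        At G: go left to S.
          S is a leaf — visit S.
        At G: no right child.
        Visit G.
      Visit E.
    At W: go right to C.
      At C: go left to Y.
        Y is a leaf — visit Y.
      At C: no right child.
      Visit C.
    Visit W.
  At Q: go right to P.
    P is a leaf — visit P.
  Visit Q.
At F: go right to T.
  At T: no left child.
  At T: go right to R.
    R is a leaf — visit R.
  Visit T.
Visit F.
Full post-order sequence: S, G, E, Y, C, W, P, Q, R, T, F.

1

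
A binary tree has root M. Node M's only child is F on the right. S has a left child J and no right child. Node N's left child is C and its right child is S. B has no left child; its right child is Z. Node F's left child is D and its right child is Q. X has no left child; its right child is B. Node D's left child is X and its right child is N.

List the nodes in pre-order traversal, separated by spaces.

Pre-order visits the node, then its left subtree, then its right subtree.
Visit M.
At M: no left child.
At M: go right to F.
  Visit F.
  At F: go left to D.
    Visit D.
    At D: go left to X.
      Visit X.
      At X: no left child.
      At X: go right to B.
        Visit B.
        At B: no left child.
        At B: go right to Z.
          Z is a leaf — visit Z.
    At D: go right to N.
      Visit N.
      At N: go left to C.
        C is a leaf — visit C.
      At N: go right to S.
        Visit S.
        At S: go left to J.
          J is a leaf — visit J.
        At S: no right child.
  At F: go right to Q.
    Q is a leaf — visit Q.

M F D X B Z N C S J Q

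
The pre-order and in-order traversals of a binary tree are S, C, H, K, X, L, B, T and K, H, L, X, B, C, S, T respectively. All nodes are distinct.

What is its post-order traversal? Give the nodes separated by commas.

K, L, B, X, H, C, T, S

The first element of pre-order is the root; it splits in-order into left and right subtrees.
Root S: left subtree has 6 nodes {K, H, L, X, B, C}, right has 1 {T}.
  Root C: left subtree has 5 nodes {K, H, L, X, B}, right has 0 { }.
    Root H: left subtree has 1 node {K}, right has 3 {L, X, B}.
      Root X: left subtree has 1 node {L}, right has 1 {B}.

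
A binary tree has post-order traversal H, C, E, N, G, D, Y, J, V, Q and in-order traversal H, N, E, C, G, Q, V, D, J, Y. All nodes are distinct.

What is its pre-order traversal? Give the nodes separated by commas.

The last element of post-order is the root; it splits in-order into left and right subtrees.
Root Q: left subtree has 5 nodes {H, N, E, C, G}, right has 4 {V, D, J, Y}.
  Root G: left subtree has 4 nodes {H, N, E, C}, right has 0 { }.
    Root N: left subtree has 1 node {H}, right has 2 {E, C}.
      Root E: left subtree has 0 nodes { }, right has 1 {C}.
  Root V: left subtree has 0 nodes { }, right has 3 {D, J, Y}.
    Root J: left subtree has 1 node {D}, right has 1 {Y}.

Q, G, N, H, E, C, V, J, D, Y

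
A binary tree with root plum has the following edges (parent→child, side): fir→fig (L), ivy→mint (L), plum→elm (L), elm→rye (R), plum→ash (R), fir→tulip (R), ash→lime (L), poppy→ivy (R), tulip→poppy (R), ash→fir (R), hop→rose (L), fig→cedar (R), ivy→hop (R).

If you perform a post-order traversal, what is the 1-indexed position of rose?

Post-order visits the left subtree, then the right subtree, then the node.
At plum: go left to elm.
  At elm: no left child.
  At elm: go right to rye.
    rye is a leaf — visit rye.
  Visit elm.
At plum: go right to ash.
  At ash: go left to lime.
    lime is a leaf — visit lime.
  At ash: go right to fir.
    At fir: go left to fig.
      At fig: no left child.
      At fig: go right to cedar.
        cedar is a leaf — visit cedar.
      Visit fig.
    At fir: go right to tulip.
      At tulip: no left child.
      At tulip: go right to poppy.
        At poppy: no left child.
        At poppy: go right to ivy.
          At ivy: go left to mint.
            mint is a leaf — visit mint.
          At ivy: go right to hop.
            At hop: go left to rose.
              rose is a leaf — visit rose.
            At hop: no right child.
            Visit hop.
          Visit ivy.
        Visit poppy.
      Visit tulip.
    Visit fir.
  Visit ash.
Visit plum.
Full post-order sequence: rye, elm, lime, cedar, fig, mint, rose, hop, ivy, poppy, tulip, fir, ash, plum.

7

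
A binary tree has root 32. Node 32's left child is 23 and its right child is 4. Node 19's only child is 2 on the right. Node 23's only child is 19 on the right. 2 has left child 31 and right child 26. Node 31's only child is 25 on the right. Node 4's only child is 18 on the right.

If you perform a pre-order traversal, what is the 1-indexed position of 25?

6

Pre-order visits the node, then its left subtree, then its right subtree.
Visit 32.
At 32: go left to 23.
  Visit 23.
  At 23: no left child.
  At 23: go right to 19.
    Visit 19.
    At 19: no left child.
    At 19: go right to 2.
      Visit 2.
      At 2: go left to 31.
        Visit 31.
        At 31: no left child.
        At 31: go right to 25.
          25 is a leaf — visit 25.
      At 2: go right to 26.
        26 is a leaf — visit 26.
At 32: go right to 4.
  Visit 4.
  At 4: no left child.
  At 4: go right to 18.
    18 is a leaf — visit 18.
Full pre-order sequence: 32, 23, 19, 2, 31, 25, 26, 4, 18.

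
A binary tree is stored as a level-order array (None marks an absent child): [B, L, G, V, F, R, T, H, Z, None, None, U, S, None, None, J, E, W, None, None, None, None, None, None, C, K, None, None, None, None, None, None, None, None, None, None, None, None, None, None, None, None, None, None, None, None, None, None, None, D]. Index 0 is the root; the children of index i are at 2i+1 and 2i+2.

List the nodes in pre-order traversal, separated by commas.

B, L, V, H, J, E, Z, W, F, G, R, U, C, D, S, K, T

Pre-order visits the node, then its left subtree, then its right subtree.
Visit B.
At B: go left to L.
  Visit L.
  At L: go left to V.
    Visit V.
    At V: go left to H.
      Visit H.
      At H: go left to J.
        J is a leaf — visit J.
      At H: go right to E.
        E is a leaf — visit E.
    At V: go right to Z.
      Visit Z.
      At Z: go left to W.
        W is a leaf — visit W.
      At Z: no right child.
  At L: go right to F.
    F is a leaf — visit F.
At B: go right to G.
  Visit G.
  At G: go left to R.
    Visit R.
    At R: go left to U.
      Visit U.
      At U: no left child.
      At U: go right to C.
        Visit C.
        At C: go left to D.
          D is a leaf — visit D.
        At C: no right child.
    At R: go right to S.
      Visit S.
      At S: go left to K.
        K is a leaf — visit K.
      At S: no right child.
  At G: go right to T.
    T is a leaf — visit T.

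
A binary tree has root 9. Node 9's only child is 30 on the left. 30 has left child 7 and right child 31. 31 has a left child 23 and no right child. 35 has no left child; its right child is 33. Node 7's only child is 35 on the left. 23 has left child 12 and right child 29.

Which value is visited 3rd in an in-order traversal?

7

In-order visits the left subtree, then the node, then the right subtree.
At 9: go left to 30.
  At 30: go left to 7.
    At 7: go left to 35.
      At 35: no left child.
      Visit 35.
      At 35: go right to 33.
        33 is a leaf — visit 33.
    Visit 7.
    At 7: no right child.
  Visit 30.
  At 30: go right to 31.
    At 31: go left to 23.
      At 23: go left to 12.
        12 is a leaf — visit 12.
      Visit 23.
      At 23: go right to 29.
        29 is a leaf — visit 29.
    Visit 31.
    At 31: no right child.
Visit 9.
At 9: no right child.
Full in-order sequence: 35, 33, 7, 30, 12, 23, 29, 31, 9.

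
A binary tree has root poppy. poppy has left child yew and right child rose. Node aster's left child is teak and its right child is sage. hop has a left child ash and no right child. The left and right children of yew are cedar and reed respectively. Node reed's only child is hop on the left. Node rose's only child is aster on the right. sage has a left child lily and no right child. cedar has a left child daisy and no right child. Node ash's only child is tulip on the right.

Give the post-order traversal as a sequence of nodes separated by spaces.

daisy cedar tulip ash hop reed yew teak lily sage aster rose poppy

Post-order visits the left subtree, then the right subtree, then the node.
At poppy: go left to yew.
  At yew: go left to cedar.
    At cedar: go left to daisy.
      daisy is a leaf — visit daisy.
    At cedar: no right child.
    Visit cedar.
  At yew: go right to reed.
    At reed: go left to hop.
      At hop: go left to ash.
        At ash: no left child.
        At ash: go right to tulip.
          tulip is a leaf — visit tulip.
        Visit ash.
      At hop: no right child.
      Visit hop.
    At reed: no right child.
    Visit reed.
  Visit yew.
At poppy: go right to rose.
  At rose: no left child.
  At rose: go right to aster.
    At aster: go left to teak.
      teak is a leaf — visit teak.
    At aster: go right to sage.
      At sage: go left to lily.
        lily is a leaf — visit lily.
      At sage: no right child.
      Visit sage.
    Visit aster.
  Visit rose.
Visit poppy.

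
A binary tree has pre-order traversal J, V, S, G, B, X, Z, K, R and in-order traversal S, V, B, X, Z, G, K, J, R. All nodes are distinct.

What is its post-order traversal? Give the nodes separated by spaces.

The first element of pre-order is the root; it splits in-order into left and right subtrees.
Root J: left subtree has 7 nodes {S, V, B, X, Z, G, K}, right has 1 {R}.
  Root V: left subtree has 1 node {S}, right has 5 {B, X, Z, G, K}.
    Root G: left subtree has 3 nodes {B, X, Z}, right has 1 {K}.
      Root B: left subtree has 0 nodes { }, right has 2 {X, Z}.
        Root X: left subtree has 0 nodes { }, right has 1 {Z}.

S Z X B K G V R J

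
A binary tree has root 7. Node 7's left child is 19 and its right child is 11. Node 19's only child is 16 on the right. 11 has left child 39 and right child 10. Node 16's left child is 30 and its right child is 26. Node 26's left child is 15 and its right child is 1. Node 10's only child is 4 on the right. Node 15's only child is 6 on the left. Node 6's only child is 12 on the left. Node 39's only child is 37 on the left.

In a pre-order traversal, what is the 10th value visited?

Pre-order visits the node, then its left subtree, then its right subtree.
Visit 7.
At 7: go left to 19.
  Visit 19.
  At 19: no left child.
  At 19: go right to 16.
    Visit 16.
    At 16: go left to 30.
      30 is a leaf — visit 30.
    At 16: go right to 26.
      Visit 26.
      At 26: go left to 15.
        Visit 15.
        At 15: go left to 6.
          Visit 6.
          At 6: go left to 12.
            12 is a leaf — visit 12.
          At 6: no right child.
        At 15: no right child.
      At 26: go right to 1.
        1 is a leaf — visit 1.
At 7: go right to 11.
  Visit 11.
  At 11: go left to 39.
    Visit 39.
    At 39: go left to 37.
      37 is a leaf — visit 37.
    At 39: no right child.
  At 11: go right to 10.
    Visit 10.
    At 10: no left child.
    At 10: go right to 4.
      4 is a leaf — visit 4.
Full pre-order sequence: 7, 19, 16, 30, 26, 15, 6, 12, 1, 11, 39, 37, 10, 4.

11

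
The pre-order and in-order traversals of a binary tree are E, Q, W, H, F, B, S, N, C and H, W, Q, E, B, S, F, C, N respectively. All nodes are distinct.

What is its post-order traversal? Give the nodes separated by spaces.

H W Q S B C N F E

The first element of pre-order is the root; it splits in-order into left and right subtrees.
Root E: left subtree has 3 nodes {H, W, Q}, right has 5 {B, S, F, C, N}.
  Root Q: left subtree has 2 nodes {H, W}, right has 0 { }.
    Root W: left subtree has 1 node {H}, right has 0 { }.
  Root F: left subtree has 2 nodes {B, S}, right has 2 {C, N}.
    Root B: left subtree has 0 nodes { }, right has 1 {S}.
    Root N: left subtree has 1 node {C}, right has 0 { }.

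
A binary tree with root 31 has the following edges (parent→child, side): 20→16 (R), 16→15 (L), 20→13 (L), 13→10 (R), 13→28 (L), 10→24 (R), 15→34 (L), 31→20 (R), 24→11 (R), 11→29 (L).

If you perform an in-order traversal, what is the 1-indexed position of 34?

In-order visits the left subtree, then the node, then the right subtree.
At 31: no left child.
Visit 31.
At 31: go right to 20.
  At 20: go left to 13.
    At 13: go left to 28.
      28 is a leaf — visit 28.
    Visit 13.
    At 13: go right to 10.
      At 10: no left child.
      Visit 10.
      At 10: go right to 24.
        At 24: no left child.
        Visit 24.
        At 24: go right to 11.
          At 11: go left to 29.
            29 is a leaf — visit 29.
          Visit 11.
          At 11: no right child.
  Visit 20.
  At 20: go right to 16.
    At 16: go left to 15.
      At 15: go left to 34.
        34 is a leaf — visit 34.
      Visit 15.
      At 15: no right child.
    Visit 16.
    At 16: no right child.
Full in-order sequence: 31, 28, 13, 10, 24, 29, 11, 20, 34, 15, 16.

9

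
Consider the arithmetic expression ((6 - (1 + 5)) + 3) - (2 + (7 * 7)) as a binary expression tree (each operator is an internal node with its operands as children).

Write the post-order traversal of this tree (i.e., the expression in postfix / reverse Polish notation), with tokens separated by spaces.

6 1 5 + - 3 + 2 7 7 * + -

Post-order on an expression tree gives postfix notation: for each operator, emit left operand, right operand, then the operator.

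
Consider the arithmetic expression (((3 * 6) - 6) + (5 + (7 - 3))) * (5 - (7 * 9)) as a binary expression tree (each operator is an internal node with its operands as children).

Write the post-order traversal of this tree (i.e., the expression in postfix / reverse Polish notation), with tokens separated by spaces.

3 6 * 6 - 5 7 3 - + + 5 7 9 * - *

Post-order on an expression tree gives postfix notation: for each operator, emit left operand, right operand, then the operator.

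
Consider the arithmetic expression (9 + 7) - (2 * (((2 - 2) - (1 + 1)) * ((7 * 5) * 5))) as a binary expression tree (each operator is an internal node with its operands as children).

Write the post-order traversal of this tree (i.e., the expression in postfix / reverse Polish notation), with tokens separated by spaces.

Post-order on an expression tree gives postfix notation: for each operator, emit left operand, right operand, then the operator.

9 7 + 2 2 2 - 1 1 + - 7 5 * 5 * * * -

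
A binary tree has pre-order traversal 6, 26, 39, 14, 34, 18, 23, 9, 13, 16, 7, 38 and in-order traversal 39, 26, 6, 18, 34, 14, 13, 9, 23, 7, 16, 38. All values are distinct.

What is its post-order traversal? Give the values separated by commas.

39, 26, 18, 34, 13, 9, 7, 38, 16, 23, 14, 6

The first element of pre-order is the root; it splits in-order into left and right subtrees.
Root 6: left subtree has 2 nodes {39, 26}, right has 9 {18, 34, 14, 13, 9, 23, 7, 16, 38}.
  Root 26: left subtree has 1 node {39}, right has 0 { }.
  Root 14: left subtree has 2 nodes {18, 34}, right has 6 {13, 9, 23, 7, 16, 38}.
    Root 34: left subtree has 1 node {18}, right has 0 { }.
    Root 23: left subtree has 2 nodes {13, 9}, right has 3 {7, 16, 38}.
      Root 9: left subtree has 1 node {13}, right has 0 { }.
      Root 16: left subtree has 1 node {7}, right has 1 {38}.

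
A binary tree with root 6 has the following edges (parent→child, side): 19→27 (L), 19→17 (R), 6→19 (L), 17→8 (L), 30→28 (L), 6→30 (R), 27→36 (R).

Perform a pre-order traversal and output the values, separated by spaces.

6 19 27 36 17 8 30 28

Pre-order visits the node, then its left subtree, then its right subtree.
Visit 6.
At 6: go left to 19.
  Visit 19.
  At 19: go left to 27.
    Visit 27.
    At 27: no left child.
    At 27: go right to 36.
      36 is a leaf — visit 36.
  At 19: go right to 17.
    Visit 17.
    At 17: go left to 8.
      8 is a leaf — visit 8.
    At 17: no right child.
At 6: go right to 30.
  Visit 30.
  At 30: go left to 28.
    28 is a leaf — visit 28.
  At 30: no right child.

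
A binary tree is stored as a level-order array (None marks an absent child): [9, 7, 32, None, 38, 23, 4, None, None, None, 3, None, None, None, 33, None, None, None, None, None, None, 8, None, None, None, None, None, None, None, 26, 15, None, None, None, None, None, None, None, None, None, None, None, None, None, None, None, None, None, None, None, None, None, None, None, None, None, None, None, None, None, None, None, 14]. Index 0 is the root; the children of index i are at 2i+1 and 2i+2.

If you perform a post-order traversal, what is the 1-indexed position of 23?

5

Post-order visits the left subtree, then the right subtree, then the node.
At 9: go left to 7.
  At 7: no left child.
  At 7: go right to 38.
    At 38: no left child.
    At 38: go right to 3.
      At 3: go left to 8.
        8 is a leaf — visit 8.
      At 3: no right child.
      Visit 3.
    Visit 38.
  Visit 7.
At 9: go right to 32.
  At 32: go left to 23.
    23 is a leaf — visit 23.
  At 32: go right to 4.
    At 4: no left child.
    At 4: go right to 33.
      At 33: go left to 26.
        26 is a leaf — visit 26.
      At 33: go right to 15.
        At 15: no left child.
        At 15: go right to 14.
          14 is a leaf — visit 14.
        Visit 15.
      Visit 33.
    Visit 4.
  Visit 32.
Visit 9.
Full post-order sequence: 8, 3, 38, 7, 23, 26, 14, 15, 33, 4, 32, 9.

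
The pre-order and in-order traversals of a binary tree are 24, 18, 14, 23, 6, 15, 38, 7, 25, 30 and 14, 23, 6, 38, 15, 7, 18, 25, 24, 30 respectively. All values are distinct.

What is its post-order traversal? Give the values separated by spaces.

The first element of pre-order is the root; it splits in-order into left and right subtrees.
Root 24: left subtree has 8 nodes {14, 23, 6, 38, 15, 7, 18, 25}, right has 1 {30}.
  Root 18: left subtree has 6 nodes {14, 23, 6, 38, 15, 7}, right has 1 {25}.
    Root 14: left subtree has 0 nodes { }, right has 5 {23, 6, 38, 15, 7}.
      Root 23: left subtree has 0 nodes { }, right has 4 {6, 38, 15, 7}.
        Root 6: left subtree has 0 nodes { }, right has 3 {38, 15, 7}.
          Root 15: left subtree has 1 node {38}, right has 1 {7}.

38 7 15 6 23 14 25 18 30 24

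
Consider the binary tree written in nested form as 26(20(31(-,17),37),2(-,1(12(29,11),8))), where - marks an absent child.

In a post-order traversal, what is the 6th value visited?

Post-order visits the left subtree, then the right subtree, then the node.
At 26: go left to 20.
  At 20: go left to 31.
    At 31: no left child.
    At 31: go right to 17.
      17 is a leaf — visit 17.
    Visit 31.
  At 20: go right to 37.
    37 is a leaf — visit 37.
  Visit 20.
At 26: go right to 2.
  At 2: no left child.
  At 2: go right to 1.
    At 1: go left to 12.
      At 12: go left to 29.
        29 is a leaf — visit 29.
      At 12: go right to 11.
        11 is a leaf — visit 11.
      Visit 12.
    At 1: go right to 8.
      8 is a leaf — visit 8.
    Visit 1.
  Visit 2.
Visit 26.
Full post-order sequence: 17, 31, 37, 20, 29, 11, 12, 8, 1, 2, 26.

11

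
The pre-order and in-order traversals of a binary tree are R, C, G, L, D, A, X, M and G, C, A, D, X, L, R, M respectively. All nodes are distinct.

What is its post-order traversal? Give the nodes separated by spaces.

G A X D L C M R

The first element of pre-order is the root; it splits in-order into left and right subtrees.
Root R: left subtree has 6 nodes {G, C, A, D, X, L}, right has 1 {M}.
  Root C: left subtree has 1 node {G}, right has 4 {A, D, X, L}.
    Root L: left subtree has 3 nodes {A, D, X}, right has 0 { }.
      Root D: left subtree has 1 node {A}, right has 1 {X}.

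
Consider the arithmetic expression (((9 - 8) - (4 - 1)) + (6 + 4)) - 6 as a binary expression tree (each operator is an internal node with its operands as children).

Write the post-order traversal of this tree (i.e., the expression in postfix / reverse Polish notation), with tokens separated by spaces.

9 8 - 4 1 - - 6 4 + + 6 -

Post-order on an expression tree gives postfix notation: for each operator, emit left operand, right operand, then the operator.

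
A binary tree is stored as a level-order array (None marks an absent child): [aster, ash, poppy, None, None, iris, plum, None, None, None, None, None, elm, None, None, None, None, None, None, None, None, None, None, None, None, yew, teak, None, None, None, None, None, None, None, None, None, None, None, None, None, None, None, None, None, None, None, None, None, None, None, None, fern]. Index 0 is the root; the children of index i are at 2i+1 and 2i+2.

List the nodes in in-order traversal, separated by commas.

In-order visits the left subtree, then the node, then the right subtree.
At aster: go left to ash.
  ash is a leaf — visit ash.
Visit aster.
At aster: go right to poppy.
  At poppy: go left to iris.
    At iris: no left child.
    Visit iris.
    At iris: go right to elm.
      At elm: go left to yew.
        At yew: go left to fern.
          fern is a leaf — visit fern.
        Visit yew.
        At yew: no right child.
      Visit elm.
      At elm: go right to teak.
        teak is a leaf — visit teak.
  Visit poppy.
  At poppy: go right to plum.
    plum is a leaf — visit plum.

ash, aster, iris, fern, yew, elm, teak, poppy, plum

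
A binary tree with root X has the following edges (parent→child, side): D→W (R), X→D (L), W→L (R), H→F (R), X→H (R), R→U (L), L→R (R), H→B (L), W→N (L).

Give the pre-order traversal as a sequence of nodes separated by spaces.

X D W N L R U H B F

Pre-order visits the node, then its left subtree, then its right subtree.
Visit X.
At X: go left to D.
  Visit D.
  At D: no left child.
  At D: go right to W.
    Visit W.
    At W: go left to N.
      N is a leaf — visit N.
    At W: go right to L.
      Visit L.
      At L: no left child.
      At L: go right to R.
        Visit R.
        At R: go left to U.
          U is a leaf — visit U.
        At R: no right child.
At X: go right to H.
  Visit H.
  At H: go left to B.
    B is a leaf — visit B.
  At H: go right to F.
    F is a leaf — visit F.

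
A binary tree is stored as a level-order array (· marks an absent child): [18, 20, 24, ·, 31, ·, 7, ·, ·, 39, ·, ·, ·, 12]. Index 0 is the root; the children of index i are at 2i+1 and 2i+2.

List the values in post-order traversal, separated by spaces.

39 31 20 12 7 24 18

Post-order visits the left subtree, then the right subtree, then the node.
At 18: go left to 20.
  At 20: no left child.
  At 20: go right to 31.
    At 31: go left to 39.
      39 is a leaf — visit 39.
    At 31: no right child.
    Visit 31.
  Visit 20.
At 18: go right to 24.
  At 24: no left child.
  At 24: go right to 7.
    At 7: go left to 12.
      12 is a leaf — visit 12.
    At 7: no right child.
    Visit 7.
  Visit 24.
Visit 18.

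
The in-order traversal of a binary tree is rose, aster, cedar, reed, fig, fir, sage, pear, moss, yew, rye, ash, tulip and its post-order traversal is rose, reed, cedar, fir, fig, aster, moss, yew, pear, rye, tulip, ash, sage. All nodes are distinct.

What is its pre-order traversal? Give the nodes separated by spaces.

The last element of post-order is the root; it splits in-order into left and right subtrees.
Root sage: left subtree has 6 nodes {rose, aster, cedar, reed, fig, fir}, right has 6 {pear, moss, yew, rye, ash, tulip}.
  Root aster: left subtree has 1 node {rose}, right has 4 {cedar, reed, fig, fir}.
    Root fig: left subtree has 2 nodes {cedar, reed}, right has 1 {fir}.
      Root cedar: left subtree has 0 nodes { }, right has 1 {reed}.
  Root ash: left subtree has 4 nodes {pear, moss, yew, rye}, right has 1 {tulip}.
    Root rye: left subtree has 3 nodes {pear, moss, yew}, right has 0 { }.
      Root pear: left subtree has 0 nodes { }, right has 2 {moss, yew}.
        Root yew: left subtree has 1 node {moss}, right has 0 { }.

sage aster rose fig cedar reed fir ash rye pear yew moss tulip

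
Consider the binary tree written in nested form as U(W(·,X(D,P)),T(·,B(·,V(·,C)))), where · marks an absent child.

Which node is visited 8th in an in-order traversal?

V

In-order visits the left subtree, then the node, then the right subtree.
At U: go left to W.
  At W: no left child.
  Visit W.
  At W: go right to X.
    At X: go left to D.
      D is a leaf — visit D.
    Visit X.
    At X: go right to P.
      P is a leaf — visit P.
Visit U.
At U: go right to T.
  At T: no left child.
  Visit T.
  At T: go right to B.
    At B: no left child.
    Visit B.
    At B: go right to V.
      At V: no left child.
      Visit V.
      At V: go right to C.
        C is a leaf — visit C.
Full in-order sequence: W, D, X, P, U, T, B, V, C.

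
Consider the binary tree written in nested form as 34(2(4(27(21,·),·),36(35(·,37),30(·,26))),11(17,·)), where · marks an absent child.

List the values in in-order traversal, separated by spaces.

In-order visits the left subtree, then the node, then the right subtree.
At 34: go left to 2.
  At 2: go left to 4.
    At 4: go left to 27.
      At 27: go left to 21.
        21 is a leaf — visit 21.
      Visit 27.
      At 27: no right child.
    Visit 4.
    At 4: no right child.
  Visit 2.
  At 2: go right to 36.
    At 36: go left to 35.
      At 35: no left child.
      Visit 35.
      At 35: go right to 37.
        37 is a leaf — visit 37.
    Visit 36.
    At 36: go right to 30.
      At 30: no left child.
      Visit 30.
      At 30: go right to 26.
        26 is a leaf — visit 26.
Visit 34.
At 34: go right to 11.
  At 11: go left to 17.
    17 is a leaf — visit 17.
  Visit 11.
  At 11: no right child.

21 27 4 2 35 37 36 30 26 34 17 11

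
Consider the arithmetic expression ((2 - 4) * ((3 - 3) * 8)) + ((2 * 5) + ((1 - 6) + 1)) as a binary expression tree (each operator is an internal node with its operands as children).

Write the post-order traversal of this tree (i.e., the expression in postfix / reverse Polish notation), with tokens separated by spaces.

Post-order on an expression tree gives postfix notation: for each operator, emit left operand, right operand, then the operator.

2 4 - 3 3 - 8 * * 2 5 * 1 6 - 1 + + +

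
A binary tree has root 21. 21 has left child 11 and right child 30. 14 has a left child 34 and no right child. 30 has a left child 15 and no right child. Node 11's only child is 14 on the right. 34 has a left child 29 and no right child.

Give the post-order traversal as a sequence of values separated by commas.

Post-order visits the left subtree, then the right subtree, then the node.
At 21: go left to 11.
  At 11: no left child.
  At 11: go right to 14.
    At 14: go left to 34.
      At 34: go left to 29.
        29 is a leaf — visit 29.
      At 34: no right child.
      Visit 34.
    At 14: no right child.
    Visit 14.
  Visit 11.
At 21: go right to 30.
  At 30: go left to 15.
    15 is a leaf — visit 15.
  At 30: no right child.
  Visit 30.
Visit 21.

29, 34, 14, 11, 15, 30, 21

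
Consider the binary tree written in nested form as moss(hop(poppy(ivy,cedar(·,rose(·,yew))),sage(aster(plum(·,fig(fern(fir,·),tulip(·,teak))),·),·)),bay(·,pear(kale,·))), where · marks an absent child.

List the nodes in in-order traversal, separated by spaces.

In-order visits the left subtree, then the node, then the right subtree.
At moss: go left to hop.
  At hop: go left to poppy.
    At poppy: go left to ivy.
      ivy is a leaf — visit ivy.
    Visit poppy.
    At poppy: go right to cedar.
      At cedar: no left child.
      Visit cedar.
      At cedar: go right to rose.
        At rose: no left child.
        Visit rose.
        At rose: go right to yew.
          yew is a leaf — visit yew.
  Visit hop.
  At hop: go right to sage.
    At sage: go left to aster.
      At aster: go left to plum.
        At plum: no left child.
        Visit plum.
        At plum: go right to fig.
          At fig: go left to fern.
            At fern: go left to fir.
              fir is a leaf — visit fir.
            Visit fern.
            At fern: no right child.
          Visit fig.
          At fig: go right to tulip.
            At tulip: no left child.
            Visit tulip.
            At tulip: go right to teak.
              teak is a leaf — visit teak.
      Visit aster.
      At aster: no right child.
    Visit sage.
    At sage: no right child.
Visit moss.
At moss: go right to bay.
  At bay: no left child.
  Visit bay.
  At bay: go right to pear.
    At pear: go left to kale.
      kale is a leaf — visit kale.
    Visit pear.
    At pear: no right child.

ivy poppy cedar rose yew hop plum fir fern fig tulip teak aster sage moss bay kale pear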